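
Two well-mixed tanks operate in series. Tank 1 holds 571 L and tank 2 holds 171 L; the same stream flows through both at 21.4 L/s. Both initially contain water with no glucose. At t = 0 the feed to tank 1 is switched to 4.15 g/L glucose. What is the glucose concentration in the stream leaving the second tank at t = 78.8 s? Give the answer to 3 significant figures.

Time constants: τᵢ = Vᵢ/Q for each well-mixed tank.
τ₁ = 571/21.4 = 26.682 s; τ₂ = 171/21.4 = 7.9907 s.
Solving the cascade with C₁(0)=C₂(0)=0 gives C₂(t) = C_in[1 − (τ₁ e^(−t/τ₁) − τ₂ e^(−t/τ₂))/(τ₁ − τ₂)].
At t = 78.8: e^(−t/τ₁) = 0.052169, e^(−t/τ₂) = 5.2143e-05.
C₂ = 4.15·[1 − (26.682·0.052169 − 7.9907·5.2143e-05)/(18.692)] = 4.15·0.92555 = 3.8410 g/L.

3.84 g/L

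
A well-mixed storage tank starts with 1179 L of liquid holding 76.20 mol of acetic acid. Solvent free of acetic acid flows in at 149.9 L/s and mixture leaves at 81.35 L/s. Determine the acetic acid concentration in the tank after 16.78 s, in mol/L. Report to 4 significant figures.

0.01458 mol/L

Total volume: dV/dt = Q_in − Q_out = 68.5500 L/s, so V(t) = 1179 + 68.5500 t and V(16.78) = 2329.27 L.
Solute balance: dm/dt = 0 − Q_out C = −Q_out m/V(t).
dm/m = −Q_out dt/(V₀ + 68.5500 t); integrating gives ln(m/m₀) = −(Q_out/(Q_in−Q_out)) ln(V/V₀).
m = m₀ (V₀/V)^(Q_out/(Q_in−Q_out)) = 76.20 × (1179/2329.27)^(1.18673) = 33.9651 mol.
C = m/V = 33.9651/2329.27 = 0.0145819 mol/L.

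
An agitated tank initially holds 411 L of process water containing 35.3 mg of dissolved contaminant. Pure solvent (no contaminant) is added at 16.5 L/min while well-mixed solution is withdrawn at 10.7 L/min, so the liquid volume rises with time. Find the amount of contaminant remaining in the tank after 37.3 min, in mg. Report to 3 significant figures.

16.2 mg

Let m(t) be the amount of contaminant. Volume: V(t) = V₀ + (Q_in − Q_out) t = 411 + 5.8000 t; V(37.3) = 627.34 L.
No contaminant enters, so dm/dt = −Q_out · (m/V).
Separate: dm/m = −Q_out dt/V(t) ⇒ ln(m/m₀) = −(Q_out/(Q_in−Q_out)) ln(V/V₀).
m = m₀ (V₀/V)^(Q_out/(Q_in−Q_out)) = 35.3 × (411/627.34)^(1.8448) = 16.179 mg.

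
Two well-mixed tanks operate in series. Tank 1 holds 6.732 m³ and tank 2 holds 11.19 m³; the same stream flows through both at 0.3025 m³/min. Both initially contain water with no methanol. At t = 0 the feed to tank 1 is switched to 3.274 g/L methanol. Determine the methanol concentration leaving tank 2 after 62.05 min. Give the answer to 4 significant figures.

Time constants: τᵢ = Vᵢ/Q for each well-mixed tank.
τ₁ = 6.732/0.3025 = 22.2545 min; τ₂ = 11.19/0.3025 = 36.9917 min.
Tank 1: C₁ = C_in(1 − e^(−t/τ₁)). Tank 2 (τ₁ ≠ τ₂): C₂ = C_in[1 − (τ₁ e^(−t/τ₁) − τ₂ e^(−t/τ₂))/(τ₁ − τ₂)].
At t = 62.05: e^(−t/τ₁) = 0.0615322, e^(−t/τ₂) = 0.186859.
C₂ = 3.274·[1 − (22.2545·0.0615322 − 36.9917·0.186859)/(-14.7372)] = 3.274·0.623886 = 2.04260 g/L.

2.043 g/L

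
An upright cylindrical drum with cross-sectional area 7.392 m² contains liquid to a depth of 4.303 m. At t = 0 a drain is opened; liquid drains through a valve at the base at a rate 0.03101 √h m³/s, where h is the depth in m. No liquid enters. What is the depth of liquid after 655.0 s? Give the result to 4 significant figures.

With no inflow, A dh/dt = −0.03101 √h.
This is separable: 2 d(√h)/dt = −0.03101/A, so √h = √h₀ − (0.03101/(2A)) t.
√h = √4.303 − 0.03101·655.0/(2·7.392) = 2.07437 − 1.37389 = 0.700480.
h = 0.700480² = 0.490672 m.

0.4907 m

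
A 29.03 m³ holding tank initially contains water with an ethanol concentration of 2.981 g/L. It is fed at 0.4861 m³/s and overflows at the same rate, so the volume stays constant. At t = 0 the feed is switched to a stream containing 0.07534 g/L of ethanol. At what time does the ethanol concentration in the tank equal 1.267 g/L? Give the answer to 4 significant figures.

Species balance: V dC/dt = Q(C_in − C) ⇒ τ = V/Q = 59.7202 s.
C(t) = C_in + (C₀ − C_in) e^(−t/τ). Set C = 1.267 and solve for t:
e^(−t/τ) = (C − C_in)/(C₀ − C_in) = (1.267 − 0.07534)/(2.981 − 0.07534) = 0.410117
t = −τ ln(…) = 59.7202 × 0.891313 = 53.2294 s.

53.23 s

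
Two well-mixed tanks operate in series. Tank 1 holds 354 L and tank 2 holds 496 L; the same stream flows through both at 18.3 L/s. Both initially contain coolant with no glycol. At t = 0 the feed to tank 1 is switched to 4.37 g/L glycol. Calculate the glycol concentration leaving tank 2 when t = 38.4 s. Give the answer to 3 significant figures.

2.17 g/L

Each tank obeys Vᵢ dCᵢ/dt = Q(Cᵢ₋₁ − Cᵢ), so τᵢ = Vᵢ/Q.
τ₁ = 354/18.3 = 19.344 s; τ₂ = 496/18.3 = 27.104 s.
Solving the cascade with C₁(0)=C₂(0)=0 gives C₂(t) = C_in[1 − (τ₁ e^(−t/τ₁) − τ₂ e^(−t/τ₂))/(τ₁ − τ₂)].
At t = 38.4: e^(−t/τ₁) = 0.13737, e^(−t/τ₂) = 0.24249.
C₂ = 4.37·[1 − (19.344·0.13737 − 27.104·0.24249)/(-7.7596)] = 4.37·0.49543 = 2.1650 g/L.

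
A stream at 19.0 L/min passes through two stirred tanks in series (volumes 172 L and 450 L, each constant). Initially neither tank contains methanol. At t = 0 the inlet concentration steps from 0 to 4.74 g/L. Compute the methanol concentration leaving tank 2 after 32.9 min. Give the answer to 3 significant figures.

Each tank obeys Vᵢ dCᵢ/dt = Q(Cᵢ₋₁ − Cᵢ), so τᵢ = Vᵢ/Q.
τ₁ = 172/19.0 = 9.0526 min; τ₂ = 450/19.0 = 23.684 min.
Tank 1: C₁ = C_in(1 − e^(−t/τ₁)). Tank 2 (τ₁ ≠ τ₂): C₂ = C_in[1 − (τ₁ e^(−t/τ₁) − τ₂ e^(−t/τ₂))/(τ₁ − τ₂)].
At t = 32.9: e^(−t/τ₁) = 0.026402, e^(−t/τ₂) = 0.24930.
C₂ = 4.74·[1 − (9.0526·0.026402 − 23.684·0.24930)/(-14.632)] = 4.74·0.61280 = 2.9047 g/L.

2.90 g/L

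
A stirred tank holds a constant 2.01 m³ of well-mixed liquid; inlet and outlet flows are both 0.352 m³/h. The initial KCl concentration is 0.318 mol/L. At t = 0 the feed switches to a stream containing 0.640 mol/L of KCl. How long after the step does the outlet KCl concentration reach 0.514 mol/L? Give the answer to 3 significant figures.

5.36 h

Species balance: V dC/dt = Q(C_in − C) ⇒ τ = V/Q = 5.7102 h.
C(t) = C_in + (C₀ − C_in) e^(−t/τ). Set C = 0.514 and solve for t:
e^(−t/τ) = (C − C_in)/(C₀ − C_in) = (0.514 − 0.640)/(0.318 − 0.640) = 0.39130
t = −τ ln(…) = 5.7102 × 0.93827 = 5.3577 h.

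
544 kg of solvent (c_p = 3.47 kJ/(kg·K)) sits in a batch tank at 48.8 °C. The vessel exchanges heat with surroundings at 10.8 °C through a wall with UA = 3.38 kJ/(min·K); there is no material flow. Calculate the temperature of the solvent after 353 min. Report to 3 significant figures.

Lumped-capacitance energy balance: M c_p dT/dt = UA(T_amb − T).
dT/dt = (T_ss − T)/τ with T_ss = T_amb = 10.800 °C, τ = M c_p/UA = 544·3.47/3.38 = 558.49 min.
T approaches T_ss exponentially: T(t) = T_ss + (T₀ − T_ss) e^(−t/τ).
T(353) = 10.800 + (38.000)·0.53149 = 30.997 °C.

31.0 °C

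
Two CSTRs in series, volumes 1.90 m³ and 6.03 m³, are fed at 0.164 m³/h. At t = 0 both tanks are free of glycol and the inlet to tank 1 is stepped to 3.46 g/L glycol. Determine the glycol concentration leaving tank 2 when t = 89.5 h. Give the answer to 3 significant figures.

Time constants: τᵢ = Vᵢ/Q for each well-mixed tank.
τ₁ = 1.90/0.164 = 11.585 h; τ₂ = 6.03/0.164 = 36.768 h.
Tank 1: C₁ = C_in(1 − e^(−t/τ₁)). Tank 2 (τ₁ ≠ τ₂): C₂ = C_in[1 − (τ₁ e^(−t/τ₁) − τ₂ e^(−t/τ₂))/(τ₁ − τ₂)].
At t = 89.5: e^(−t/τ₁) = 0.00044153, e^(−t/τ₂) = 0.087671.
C₂ = 3.46·[1 − (11.585·0.00044153 − 36.768·0.087671)/(-25.183)] = 3.46·0.87220 = 3.0178 g/L.

3.02 g/L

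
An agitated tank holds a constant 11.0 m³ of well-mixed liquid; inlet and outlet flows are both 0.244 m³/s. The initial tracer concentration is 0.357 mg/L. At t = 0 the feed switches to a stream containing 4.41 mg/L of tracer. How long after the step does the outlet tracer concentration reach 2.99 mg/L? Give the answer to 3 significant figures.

Species balance: V dC/dt = Q(C_in − C) ⇒ τ = V/Q = 45.082 s.
C(t) = C_in + (C₀ − C_in) e^(−t/τ). Set C = 2.99 and solve for t:
e^(−t/τ) = (C − C_in)/(C₀ − C_in) = (2.99 − 4.41)/(0.357 − 4.41) = 0.35036
t = −τ ln(…) = 45.082 × 1.0488 = 47.282 s.

47.3 s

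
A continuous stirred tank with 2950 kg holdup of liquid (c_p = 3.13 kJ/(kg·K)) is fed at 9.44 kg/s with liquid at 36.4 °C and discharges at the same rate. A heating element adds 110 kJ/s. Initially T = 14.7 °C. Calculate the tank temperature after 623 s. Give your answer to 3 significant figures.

36.7 °C

M c_p dT/dt = ṁ c_p (T_in − T) + Q̇.
Rearrange: dT/dt = (T_ss − T)/τ with τ = M/ṁ = 312.50 s and T_ss = T_in + Q̇/(ṁ c_p) = 40.123 °C.
Solution: T(t) = T_ss + (T₀ − T_ss) e^(−t/τ).
T(623) = 40.123 + (-25.423)·e^(−623/312.50) = 40.123 + (-25.423)·0.13620 = 36.660 °C.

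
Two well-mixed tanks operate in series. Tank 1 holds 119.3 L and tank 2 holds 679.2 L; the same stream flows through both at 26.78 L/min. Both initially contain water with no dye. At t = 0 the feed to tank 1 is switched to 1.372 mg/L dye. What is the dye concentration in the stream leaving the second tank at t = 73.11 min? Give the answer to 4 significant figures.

1.279 mg/L

Each tank obeys Vᵢ dCᵢ/dt = Q(Cᵢ₋₁ − Cᵢ), so τᵢ = Vᵢ/Q.
τ₁ = 119.3/26.78 = 4.45482 min; τ₂ = 679.2/26.78 = 25.3622 min.
Tank 1: C₁ = C_in(1 − e^(−t/τ₁)). Tank 2 (τ₁ ≠ τ₂): C₂ = C_in[1 − (τ₁ e^(−t/τ₁) − τ₂ e^(−t/τ₂))/(τ₁ − τ₂)].
At t = 73.11: e^(−t/τ₁) = 7.45759e-08, e^(−t/τ₂) = 0.0559870.
C₂ = 1.372·[1 − (4.45482·7.45759e-08 − 25.3622·0.0559870)/(-20.9074)] = 1.372·0.932084 = 1.27882 mg/L.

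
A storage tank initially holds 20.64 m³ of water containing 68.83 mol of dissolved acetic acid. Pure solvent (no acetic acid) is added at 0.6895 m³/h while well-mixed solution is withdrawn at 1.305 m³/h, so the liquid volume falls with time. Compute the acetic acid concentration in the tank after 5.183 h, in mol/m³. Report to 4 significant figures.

2.763 mol/m³

Let m(t) be the amount of acetic acid. Volume: V(t) = V₀ + (Q_in − Q_out) t = 20.64 − 0.615500 t; V(5.183) = 17.4499 m³.
Solute balance: dm/dt = 0 − Q_out C = −Q_out m/V(t).
Separate: dm/m = −Q_out dt/V(t) ⇒ ln(m/m₀) = −(Q_out/(Q_in−Q_out)) ln(V/V₀).
m = m₀ (V₀/V)^(Q_out/(Q_in−Q_out)) = 68.83 × (20.64/17.4499)^(-2.12023) = 48.2143 mol.
C = m/V = 48.2143/17.4499 = 2.76302 mol/m³.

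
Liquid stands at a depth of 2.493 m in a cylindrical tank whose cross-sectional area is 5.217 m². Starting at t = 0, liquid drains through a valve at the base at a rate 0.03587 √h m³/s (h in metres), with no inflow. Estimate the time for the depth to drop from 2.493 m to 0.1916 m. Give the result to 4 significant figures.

332.0 s

A dh/dt = −Q_out = −0.03587 √h.
This is separable: 2 d(√h)/dt = −0.03587/A, so √h = √h₀ − (0.03587/(2A)) t.
t = 2A(√h₀ − √h)/0.03587 = 2·5.217·(√2.493 − √0.1916)/0.03587
  = 10.4340 × (1.57892 − 0.437721) / 0.03587 = 331.957 s.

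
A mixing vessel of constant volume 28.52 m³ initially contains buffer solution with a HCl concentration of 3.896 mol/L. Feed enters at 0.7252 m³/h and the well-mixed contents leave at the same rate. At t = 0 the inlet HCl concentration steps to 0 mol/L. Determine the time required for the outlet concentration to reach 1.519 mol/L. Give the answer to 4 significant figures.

Unsteady species balance (constant V, well mixed): V dC/dt = Q(C_in − C), so τ = V/Q = 39.3271 h.
C(t) = C_in + (C₀ − C_in) e^(−t/τ). Set C = 1.519 and solve for t:
e^(−t/τ) = (C − C_in)/(C₀ − C_in) = (1.519 − 0)/(3.896 − 0) = 0.389887
t = −τ ln(…) = 39.3271 × 0.941898 = 37.0421 h.

37.04 h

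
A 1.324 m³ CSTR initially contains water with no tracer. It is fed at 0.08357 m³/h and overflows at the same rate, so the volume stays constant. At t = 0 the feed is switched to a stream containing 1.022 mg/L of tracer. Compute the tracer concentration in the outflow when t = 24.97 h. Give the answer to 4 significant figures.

Species balance on the tank: V dC/dt = Q(C_in − C).
Rewrite as dC/dt + C/τ = C_in/τ, τ = V/Q = 15.8430 h.
Integrating: C(t) = C_in + (C₀ − C_in) e^(−t/τ).
C(24.97) = 1.022 + (0 − 1.022)·e^(−24.97/15.8430) = 1.022 + (-1.02200)·0.206782 = 0.810669 mg/L.

0.8107 mg/L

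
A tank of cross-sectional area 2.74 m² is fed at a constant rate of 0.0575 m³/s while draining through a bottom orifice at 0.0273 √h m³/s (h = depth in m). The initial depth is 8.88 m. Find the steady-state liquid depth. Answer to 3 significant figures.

A dh/dt = Q_in − 0.0273 √h. Steady state requires inflow = outflow:
Q_in = 0.0273 √h_ss ⇒ √h_ss = 0.0575/0.0273 = 2.1062.
h_ss = 2.1062² = 4.4362 m. (Since h₀ = 8.88 m > h_ss, the level will fall toward this value.)

4.44 m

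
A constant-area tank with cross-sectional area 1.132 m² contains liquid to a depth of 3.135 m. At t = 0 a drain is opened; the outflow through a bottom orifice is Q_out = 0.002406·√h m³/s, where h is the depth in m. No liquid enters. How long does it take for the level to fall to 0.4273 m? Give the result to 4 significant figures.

1051 s

A dh/dt = −Q_out = −0.002406 √h.
∫ h^(−1/2) dh = −(0.002406/A) ∫ dt, giving 2√h = 2√h₀ − (0.002406/A) t.
t = 2A(√h₀ − √h)/0.002406 = 2·1.132·(√3.135 − √0.4273)/0.002406
  = 2.26400 × (1.77059 − 0.653682) / 0.002406 = 1050.99 s.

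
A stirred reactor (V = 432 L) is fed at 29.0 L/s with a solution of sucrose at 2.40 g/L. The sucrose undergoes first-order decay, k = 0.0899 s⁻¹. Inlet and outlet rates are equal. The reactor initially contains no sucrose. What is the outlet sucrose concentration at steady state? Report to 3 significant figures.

1.03 g/L

Accumulation = in − out − consumed: V dC/dt = Q C_in − Q C − k V C.
Steady state (dC/dt = 0): C_ss = Q C_in/(Q + kV) = C_in/(1 + kV/Q).
C_ss = 29.0·2.40/(29.0 + 0.0899·432) = 69.600/67.837 = 1.0260 g/L.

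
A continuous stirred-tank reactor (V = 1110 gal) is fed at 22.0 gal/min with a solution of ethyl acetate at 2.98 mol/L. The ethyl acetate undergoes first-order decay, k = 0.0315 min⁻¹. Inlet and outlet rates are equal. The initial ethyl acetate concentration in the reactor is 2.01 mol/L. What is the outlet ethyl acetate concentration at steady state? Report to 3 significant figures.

Species balance: V dC/dt = Q C_in − Q C − k V C.
Steady state (dC/dt = 0): C_ss = Q C_in/(Q + kV) = C_in/(1 + kV/Q).
C_ss = 22.0·2.98/(22.0 + 0.0315·1110) = 65.560/56.965 = 1.1509 mol/L.

1.15 mol/L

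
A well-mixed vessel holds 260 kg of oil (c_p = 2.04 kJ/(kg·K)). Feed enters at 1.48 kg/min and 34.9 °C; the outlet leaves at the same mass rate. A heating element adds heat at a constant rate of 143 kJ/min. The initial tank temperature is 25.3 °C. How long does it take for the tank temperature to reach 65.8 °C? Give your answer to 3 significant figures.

M c_p dT/dt = ṁ c_p (T_in − T) + Q̇.
τ = M/ṁ = 175.68 min; T_ss = T_in + Q̇/(ṁ c_p) = 82.264 °C.
T(t) = T_ss + (T₀ − T_ss) e^(−t/τ). Set T = 65.8:
e^(−t/τ) = (65.8 − 82.264)/(25.3 − 82.264) = 0.28902
t = −175.68 · ln(0.28902) = 218.06 min.

218 min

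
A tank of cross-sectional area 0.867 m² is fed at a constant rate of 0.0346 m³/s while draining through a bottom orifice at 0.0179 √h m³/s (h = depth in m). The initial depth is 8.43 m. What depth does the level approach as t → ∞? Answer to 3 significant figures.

3.74 m

Level balance: A dh/dt = 0.0346 − 0.0179 √h. Setting dh/dt = 0:
Q_in = 0.0179 √h_ss ⇒ √h_ss = 0.0346/0.0179 = 1.9330.
h_ss = 1.9330² = 3.7363 m. (Since h₀ = 8.43 m > h_ss, the level will fall toward this value.)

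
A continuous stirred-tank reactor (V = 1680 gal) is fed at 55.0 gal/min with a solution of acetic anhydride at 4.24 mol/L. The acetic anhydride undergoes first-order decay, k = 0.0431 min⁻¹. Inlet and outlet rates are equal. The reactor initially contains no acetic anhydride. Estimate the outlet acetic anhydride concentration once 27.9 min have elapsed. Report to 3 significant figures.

Accumulation = in − out − consumed: V dC/dt = Q C_in − Q C − k V C.
This is linear with rate a = Q/V + k = 0.075838 min⁻¹.
C_ss = Q C_in/(Q + kV) = 1.8303 mol/L; C(t) = C_ss + (C₀ − C_ss) e^(−a t).
C(27.9) = 1.8303 + (-1.8303)·e^(−0.075838·27.9) = 1.8303 + (-1.8303)·0.12053 = 1.6097 mol/L.

1.61 mol/L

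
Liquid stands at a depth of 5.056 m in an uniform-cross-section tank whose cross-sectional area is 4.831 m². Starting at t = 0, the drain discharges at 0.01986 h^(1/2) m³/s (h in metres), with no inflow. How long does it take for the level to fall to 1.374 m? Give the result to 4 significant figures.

523.7 s

Unsteady balance on liquid volume: A dh/dt = −0.01986 √h.
∫ h^(−1/2) dh = −(0.01986/A) ∫ dt, giving 2√h = 2√h₀ − (0.01986/A) t.
t = 2A(√h₀ − √h)/0.01986 = 2·4.831·(√5.056 − √1.374)/0.01986
  = 9.66200 × (2.24856 − 1.17218) / 0.01986 = 523.664 s.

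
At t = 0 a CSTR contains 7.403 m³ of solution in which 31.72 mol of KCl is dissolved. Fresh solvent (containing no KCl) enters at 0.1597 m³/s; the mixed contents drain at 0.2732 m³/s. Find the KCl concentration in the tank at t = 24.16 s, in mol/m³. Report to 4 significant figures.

Total volume: dV/dt = Q_in − Q_out = -0.113500 m³/s, so V(t) = 7.403 − 0.113500 t and V(24.16) = 4.66084 m³.
Solute balance: dm/dt = 0 − Q_out C = −Q_out m/V(t).
dm/m = −Q_out dt/(V₀ − 0.113500 t); integrating gives ln(m/m₀) = −(Q_out/(Q_in−Q_out)) ln(V/V₀).
m = m₀ (V₀/V)^(Q_out/(Q_in−Q_out)) = 31.72 × (7.403/4.66084)^(-2.40705) = 10.4148 mol.
C = m/V = 10.4148/4.66084 = 2.23454 mol/m³.

2.235 mol/m³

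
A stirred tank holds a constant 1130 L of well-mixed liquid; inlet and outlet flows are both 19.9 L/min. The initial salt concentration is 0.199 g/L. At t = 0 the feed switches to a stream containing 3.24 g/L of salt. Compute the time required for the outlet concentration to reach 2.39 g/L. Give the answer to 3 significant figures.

Accumulation = in − out for the solute gives V dC/dt = Q(C_in − C), so τ = V/Q = 56.784 min.
C(t) = C_in + (C₀ − C_in) e^(−t/τ). Set C = 2.39 and solve for t:
e^(−t/τ) = (C − C_in)/(C₀ − C_in) = (2.39 − 3.24)/(0.199 − 3.24) = 0.27951
t = −τ ln(…) = 56.784 × 1.2747 = 72.383 min.

72.4 min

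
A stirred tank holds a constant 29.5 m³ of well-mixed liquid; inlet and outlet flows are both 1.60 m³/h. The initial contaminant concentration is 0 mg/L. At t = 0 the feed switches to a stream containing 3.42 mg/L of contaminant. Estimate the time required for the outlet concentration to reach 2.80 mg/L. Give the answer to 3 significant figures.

31.5 h

Transient balance on the dissolved component: V dC/dt = Q(C_in − C), so τ = V/Q = 18.438 h.
C(t) = C_in + (C₀ − C_in) e^(−t/τ). Set C = 2.80 and solve for t:
e^(−t/τ) = (C − C_in)/(C₀ − C_in) = (2.80 − 3.42)/(0 − 3.42) = 0.18129
t = −τ ln(…) = 18.438 × 1.7077 = 31.485 h.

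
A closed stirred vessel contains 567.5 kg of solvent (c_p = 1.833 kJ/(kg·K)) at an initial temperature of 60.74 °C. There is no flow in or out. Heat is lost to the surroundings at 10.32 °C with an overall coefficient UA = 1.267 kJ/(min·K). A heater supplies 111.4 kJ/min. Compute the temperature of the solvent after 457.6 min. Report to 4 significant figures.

M c_p dT/dt = −UA(T − T_amb) + Q̇.
dT/dt = (T_ss − T)/τ with T_ss = T_amb + Q̇/UA = 10.32 + 111.4/1.267 = 98.2442 °C, τ = M c_p/UA = 567.5·1.833/1.267 = 821.016 min.
T approaches T_ss exponentially: T(t) = T_ss + (T₀ − T_ss) e^(−t/τ).
T(457.6) = 98.2442 + (-37.5042)·0.572720 = 76.7648 °C.

76.76 °C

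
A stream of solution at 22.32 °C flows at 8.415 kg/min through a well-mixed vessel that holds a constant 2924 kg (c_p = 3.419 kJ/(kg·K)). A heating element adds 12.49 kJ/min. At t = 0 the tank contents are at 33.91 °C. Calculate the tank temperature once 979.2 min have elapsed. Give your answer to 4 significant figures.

23.42 °C

M c_p dT/dt = ṁ c_p (T_in − T) + Q̇.
τ = M/ṁ = 347.475 min; T_ss = T_in + Q̇/(ṁ c_p) = 22.32 + 12.49/(8.415·3.419) = 22.7541 °C.
This is linear first-order; T(t) = T_ss + (T₀ − T_ss) e^(−t/τ).
T(979.2) = 22.7541 + (11.1559)·e^(−979.2/347.475) = 22.7541 + (11.1559)·0.0597225 = 23.4204 °C.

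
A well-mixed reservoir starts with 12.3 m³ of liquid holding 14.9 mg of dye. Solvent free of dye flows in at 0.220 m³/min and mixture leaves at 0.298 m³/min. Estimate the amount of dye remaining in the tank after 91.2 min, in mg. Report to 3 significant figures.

0.550 mg

Total volume: dV/dt = Q_in − Q_out = -0.078000 m³/min, so V(t) = 12.3 − 0.078000 t and V(91.2) = 5.1864 m³.
No dye enters, so dm/dt = −Q_out · (m/V).
dm/m = −Q_out dt/(V₀ − 0.078000 t); integrating gives ln(m/m₀) = −(Q_out/(Q_in−Q_out)) ln(V/V₀).
m = m₀ (V₀/V)^(Q_out/(Q_in−Q_out)) = 14.9 × (12.3/5.1864)^(-3.8205) = 0.54998 mg.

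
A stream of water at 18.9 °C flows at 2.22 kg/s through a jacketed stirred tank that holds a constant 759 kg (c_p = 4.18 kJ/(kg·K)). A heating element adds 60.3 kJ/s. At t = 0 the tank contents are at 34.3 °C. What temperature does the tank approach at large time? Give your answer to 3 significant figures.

M c_p dT/dt = ṁ c_p (T_in − T) + Q̇.
At steady state dT/dt = 0 ⇒ T_ss = T_in + Q̇/(ṁ c_p) = 18.9 + 60.3/(2.22·4.18) = 25.398 °C.

25.4 °C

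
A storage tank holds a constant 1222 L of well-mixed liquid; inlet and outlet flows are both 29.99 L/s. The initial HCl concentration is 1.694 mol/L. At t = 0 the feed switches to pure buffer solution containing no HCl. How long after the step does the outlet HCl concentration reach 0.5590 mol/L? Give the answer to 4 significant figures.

45.18 s

Transient balance on the dissolved component: V dC/dt = Q(C_in − C), so τ = V/Q = 40.7469 s.
C(t) = C_in + (C₀ − C_in) e^(−t/τ). Set C = 0.5590 and solve for t:
e^(−t/τ) = (C − C_in)/(C₀ − C_in) = (0.5590 − 0)/(1.694 − 0) = 0.329988
t = −τ ln(…) = 40.7469 × 1.10870 = 45.1760 s.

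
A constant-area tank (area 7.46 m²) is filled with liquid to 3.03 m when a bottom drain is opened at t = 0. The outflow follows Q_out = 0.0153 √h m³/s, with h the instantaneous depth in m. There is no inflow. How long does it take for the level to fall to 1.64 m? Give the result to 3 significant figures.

With no inflow, A dh/dt = −0.0153 √h.
Separate and integrate: 2(√h − √h₀) = −(0.0153/A) t.
t = 2A(√h₀ − √h)/0.0153 = 2·7.46·(√3.03 − √1.64)/0.0153
  = 14.920 × (1.7407 − 1.2806) / 0.0153 = 448.64 s.

449 s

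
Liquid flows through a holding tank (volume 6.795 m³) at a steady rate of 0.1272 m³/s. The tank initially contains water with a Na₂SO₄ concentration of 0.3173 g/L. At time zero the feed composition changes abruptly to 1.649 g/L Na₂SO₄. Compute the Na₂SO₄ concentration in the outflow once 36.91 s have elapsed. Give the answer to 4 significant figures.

0.9817 g/L

Species balance on the tank: V dC/dt = Q(C_in − C).
Time constant τ = V/Q = 6.795/0.1272 = 53.4198 s.
This is linear first-order; C(t) = C_in + (C₀ − C_in) e^(−t/τ).
C(36.91) = 1.649 + (0.3173 − 1.649)·e^(−36.91/53.4198) = 1.649 + (-1.33170)·0.501104 = 0.981680 g/L.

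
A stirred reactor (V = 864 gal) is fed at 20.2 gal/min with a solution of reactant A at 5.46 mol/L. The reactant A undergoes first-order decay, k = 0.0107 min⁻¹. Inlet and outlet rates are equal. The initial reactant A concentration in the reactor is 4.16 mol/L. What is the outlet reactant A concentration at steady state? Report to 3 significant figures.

3.75 mol/L

V dC/dt = Q(C_in − C) − k V C.
At steady state: 0 = Q C_in − (Q + kV) C_ss, so C_ss = Q C_in/(Q + kV).
C_ss = 20.2·5.46/(20.2 + 0.0107·864) = 110.29/29.445 = 3.7457 mol/L.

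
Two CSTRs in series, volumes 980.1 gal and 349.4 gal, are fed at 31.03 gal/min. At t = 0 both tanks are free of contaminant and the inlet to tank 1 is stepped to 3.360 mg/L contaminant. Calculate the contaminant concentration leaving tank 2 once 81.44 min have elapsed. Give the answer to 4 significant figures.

Species balance on tank i: dCᵢ/dt = (Cᵢ₋₁ − Cᵢ)/τᵢ with τᵢ = Vᵢ/Q.
τ₁ = 980.1/31.03 = 31.5856 min; τ₂ = 349.4/31.03 = 11.2601 min.
Tank 1: C₁ = C_in(1 − e^(−t/τ₁)). Tank 2 (τ₁ ≠ τ₂): C₂ = C_in[1 − (τ₁ e^(−t/τ₁) − τ₂ e^(−t/τ₂))/(τ₁ − τ₂)].
At t = 81.44: e^(−t/τ₁) = 0.0758959, e^(−t/τ₂) = 0.000722613.
C₂ = 3.360·[1 − (31.5856·0.0758959 − 11.2601·0.000722613)/(20.3255)] = 3.360·0.882459 = 2.96506 mg/L.

2.965 mg/L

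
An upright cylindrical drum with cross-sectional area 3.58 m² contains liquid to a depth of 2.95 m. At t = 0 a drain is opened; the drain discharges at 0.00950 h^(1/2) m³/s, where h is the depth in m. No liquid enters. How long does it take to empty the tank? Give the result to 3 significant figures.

1290 s

Mass balance (ρ constant): A dh/dt = −0.00950 √h.
∫ h^(−1/2) dh = −(0.00950/A) ∫ dt, giving 2√h = 2√h₀ − (0.00950/A) t.
Set h = 0: 2√h₀ = (0.00950/A) t_empty ⇒ t_empty = 2A√h₀/0.00950.
t_empty = 2·3.58·√2.95/0.00950 = 7.1600·1.7176/0.00950 = 1294.5 s.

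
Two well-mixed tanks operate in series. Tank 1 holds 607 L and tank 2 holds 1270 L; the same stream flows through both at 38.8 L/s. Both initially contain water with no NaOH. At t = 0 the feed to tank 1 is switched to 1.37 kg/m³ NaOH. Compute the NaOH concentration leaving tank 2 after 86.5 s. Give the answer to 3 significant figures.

Time constants: τᵢ = Vᵢ/Q for each well-mixed tank.
τ₁ = 607/38.8 = 15.644 s; τ₂ = 1270/38.8 = 32.732 s.
Tank 1: C₁ = C_in(1 − e^(−t/τ₁)). Tank 2 (τ₁ ≠ τ₂): C₂ = C_in[1 − (τ₁ e^(−t/τ₁) − τ₂ e^(−t/τ₂))/(τ₁ − τ₂)].
At t = 86.5: e^(−t/τ₁) = 0.0039693, e^(−t/τ₂) = 0.071170.
C₂ = 1.37·[1 − (15.644·0.0039693 − 32.732·0.071170)/(-17.088)] = 1.37·0.86730 = 1.1882 kg/m³.

1.19 kg/m³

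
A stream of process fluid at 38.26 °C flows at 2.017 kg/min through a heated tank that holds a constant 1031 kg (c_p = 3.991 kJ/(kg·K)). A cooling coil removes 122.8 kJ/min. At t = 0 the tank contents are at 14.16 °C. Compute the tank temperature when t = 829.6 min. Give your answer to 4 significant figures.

21.26 °C

First-law balance (no shaft work): M c_p dT/dt = ṁ c_p (T_in − T) − 122.8.
Rearrange: dT/dt = (T_ss − T)/τ with τ = M/ṁ = 511.155 min and T_ss = T_in − Q̇/(ṁ c_p) = 23.0051 °C.
Solution: T(t) = T_ss + (T₀ − T_ss) e^(−t/τ).
T(829.6) = 23.0051 + (-8.84505)·e^(−829.6/511.155) = 23.0051 + (-8.84505)·0.197308 = 21.2599 °C.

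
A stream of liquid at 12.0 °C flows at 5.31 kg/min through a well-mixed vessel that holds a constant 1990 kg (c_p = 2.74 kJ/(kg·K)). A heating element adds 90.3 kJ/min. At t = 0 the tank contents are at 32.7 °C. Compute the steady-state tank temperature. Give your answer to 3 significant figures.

18.2 °C

M c_p dT/dt = ṁ c_p (T_in − T) + Q̇.
At steady state dT/dt = 0 ⇒ T_ss = T_in + Q̇/(ṁ c_p) = 12.0 + 90.3/(5.31·2.74) = 18.206 °C.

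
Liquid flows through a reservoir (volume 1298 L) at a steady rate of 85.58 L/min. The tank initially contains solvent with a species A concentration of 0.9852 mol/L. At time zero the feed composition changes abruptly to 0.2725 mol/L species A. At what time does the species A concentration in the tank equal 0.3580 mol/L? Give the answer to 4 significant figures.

Species balance on the tank: V dC/dt = Q(C_in − C), so τ = V/Q = 15.1671 min.
C(t) = C_in + (C₀ − C_in) e^(−t/τ). Set C = 0.3580 and solve for t:
e^(−t/τ) = (C − C_in)/(C₀ − C_in) = (0.3580 − 0.2725)/(0.9852 − 0.2725) = 0.119966
t = −τ ln(…) = 15.1671 × 2.12054 = 32.1625 min.

32.16 min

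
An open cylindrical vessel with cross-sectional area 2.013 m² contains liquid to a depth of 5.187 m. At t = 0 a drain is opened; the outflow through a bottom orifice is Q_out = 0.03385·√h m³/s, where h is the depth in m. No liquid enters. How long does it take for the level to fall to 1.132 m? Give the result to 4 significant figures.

144.3 s

Volume balance on the tank: A dh/dt = −0.03385 √h.
This is separable: 2 d(√h)/dt = −0.03385/A, so √h = √h₀ − (0.03385/(2A)) t.
t = 2A(√h₀ − √h)/0.03385 = 2·2.013·(√5.187 − √1.132)/0.03385
  = 4.02600 × (2.27750 − 1.06395) / 0.03385 = 144.335 s.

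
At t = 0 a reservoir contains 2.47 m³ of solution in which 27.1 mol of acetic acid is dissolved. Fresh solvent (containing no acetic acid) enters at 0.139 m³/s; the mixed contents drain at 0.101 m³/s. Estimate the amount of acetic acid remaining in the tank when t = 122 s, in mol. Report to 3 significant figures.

1.63 mol

Let m(t) be the amount of acetic acid. Volume: V(t) = V₀ + (Q_in − Q_out) t = 2.47 + 0.038000 t; V(122) = 7.1060 m³.
Solute balance: dm/dt = 0 − Q_out C = −Q_out m/V(t).
dm/m = −Q_out dt/(V₀ + 0.038000 t); integrating gives ln(m/m₀) = −(Q_out/(Q_in−Q_out)) ln(V/V₀).
m = m₀ (V₀/V)^(Q_out/(Q_in−Q_out)) = 27.1 × (2.47/7.1060)^(2.6579) = 1.6338 mol.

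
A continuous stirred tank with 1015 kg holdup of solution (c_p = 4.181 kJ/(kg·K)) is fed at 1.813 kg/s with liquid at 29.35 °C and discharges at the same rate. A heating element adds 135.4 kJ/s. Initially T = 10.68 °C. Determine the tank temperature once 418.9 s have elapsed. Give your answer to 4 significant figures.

29.93 °C

First-law balance (no shaft work): M c_p dT/dt = ṁ c_p (T_in − T) + 135.4.
Rearrange: dT/dt = (T_ss − T)/τ with τ = M/ṁ = 559.846 s and T_ss = T_in + Q̇/(ṁ c_p) = 47.2124 °C.
Integrating: T(t) = T_ss + (T₀ − T_ss) e^(−t/τ).
T(418.9) = 47.2124 + (-36.5324)·e^(−418.9/559.846) = 47.2124 + (-36.5324)·0.473198 = 29.9254 °C.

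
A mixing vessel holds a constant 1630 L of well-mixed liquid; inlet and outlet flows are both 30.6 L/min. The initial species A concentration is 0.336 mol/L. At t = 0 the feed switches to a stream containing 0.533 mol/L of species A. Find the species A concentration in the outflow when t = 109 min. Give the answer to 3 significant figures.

0.508 mol/L

Mass balance on the solute (V constant): V dC/dt = Q(C_in − C).
So dC/dt = (C_in − C)/τ with τ = V/Q = 1630/30.6 = 53.268 min.
This is linear first-order; C(t) = C_in + (C₀ − C_in) e^(−t/τ).
C(109) = 0.533 + (0.336 − 0.533)·e^(−109/53.268) = 0.533 + (-0.19700)·0.12922 = 0.50754 mol/L.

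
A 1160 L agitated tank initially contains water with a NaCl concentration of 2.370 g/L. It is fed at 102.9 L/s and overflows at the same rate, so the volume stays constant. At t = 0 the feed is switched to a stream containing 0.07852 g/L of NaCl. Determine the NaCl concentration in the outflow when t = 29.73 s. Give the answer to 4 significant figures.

0.2425 g/L

Unsteady species balance (constant V, well mixed): V dC/dt = Q(C_in − C).
Rewrite as dC/dt + C/τ = C_in/τ, τ = V/Q = 11.2731 s.
Solution: C(t) = C_in + (C₀ − C_in) e^(−t/τ).
C(29.73) = 0.07852 + (2.370 − 0.07852)·e^(−29.73/11.2731) = 0.07852 + (2.29148)·0.0715574 = 0.242492 g/L.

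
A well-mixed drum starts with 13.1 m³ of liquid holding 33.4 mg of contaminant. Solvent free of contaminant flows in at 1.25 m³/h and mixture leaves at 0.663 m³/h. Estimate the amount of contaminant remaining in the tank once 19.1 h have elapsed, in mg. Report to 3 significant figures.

Let m(t) be the amount of contaminant. Volume: V(t) = V₀ + (Q_in − Q_out) t = 13.1 + 0.58700 t; V(19.1) = 24.312 m³.
No contaminant enters, so dm/dt = −Q_out · (m/V).
Separate: dm/m = −Q_out dt/V(t) ⇒ ln(m/m₀) = −(Q_out/(Q_in−Q_out)) ln(V/V₀).
m = m₀ (V₀/V)^(Q_out/(Q_in−Q_out)) = 33.4 × (13.1/24.312)^(1.1295) = 16.612 mg.

16.6 mg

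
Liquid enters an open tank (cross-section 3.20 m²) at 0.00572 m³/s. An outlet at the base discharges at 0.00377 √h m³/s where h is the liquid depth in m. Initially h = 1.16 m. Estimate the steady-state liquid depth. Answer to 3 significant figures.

2.30 m

Mass balance (ρ constant): A dh/dt = Q_in − 0.00377 √h. At steady state dh/dt = 0:
Q_in = 0.00377 √h_ss ⇒ √h_ss = 0.00572/0.00377 = 1.5172.
h_ss = 1.5172² = 2.3020 m. (Since h₀ = 1.16 m < h_ss, the level will rise toward this value.)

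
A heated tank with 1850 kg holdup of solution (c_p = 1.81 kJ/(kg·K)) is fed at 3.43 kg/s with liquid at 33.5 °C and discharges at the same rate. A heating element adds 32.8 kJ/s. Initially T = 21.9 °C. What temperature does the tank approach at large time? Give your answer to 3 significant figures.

38.8 °C

M c_p dT/dt = ṁ c_p (T_in − T) + Q̇.
At steady state dT/dt = 0 ⇒ T_ss = T_in + Q̇/(ṁ c_p) = 33.5 + 32.8/(3.43·1.81) = 38.783 °C.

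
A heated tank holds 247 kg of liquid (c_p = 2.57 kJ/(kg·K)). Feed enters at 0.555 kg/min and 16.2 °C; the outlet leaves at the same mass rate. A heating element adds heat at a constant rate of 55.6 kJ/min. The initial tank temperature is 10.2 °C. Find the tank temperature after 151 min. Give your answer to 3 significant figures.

M c_p dT/dt = ṁ c_p (T_in − T) + Q̇.
Rearrange: dT/dt = (T_ss − T)/τ with τ = M/ṁ = 445.05 min and T_ss = T_in + Q̇/(ṁ c_p) = 55.181 °C.
This is linear first-order; T(t) = T_ss + (T₀ − T_ss) e^(−t/τ).
T(151) = 55.181 + (-44.981)·e^(−151/445.05) = 55.181 + (-44.981)·0.71227 = 23.142 °C.

23.1 °C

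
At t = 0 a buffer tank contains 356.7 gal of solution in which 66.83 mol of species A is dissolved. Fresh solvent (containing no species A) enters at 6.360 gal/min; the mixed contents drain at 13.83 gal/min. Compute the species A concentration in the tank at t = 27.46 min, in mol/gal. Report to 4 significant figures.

Total volume: dV/dt = Q_in − Q_out = -7.47000 gal/min, so V(t) = 356.7 − 7.47000 t and V(27.46) = 151.574 gal.
No species A enters, so dm/dt = −Q_out · (m/V).
Separate: dm/m = −Q_out dt/V(t) ⇒ ln(m/m₀) = −(Q_out/(Q_in−Q_out)) ln(V/V₀).
m = m₀ (V₀/V)^(Q_out/(Q_in−Q_out)) = 66.83 × (356.7/151.574)^(-1.85141) = 13.7039 mol.
C = m/V = 13.7039/151.574 = 0.0904105 mol/gal.

0.09041 mol/gal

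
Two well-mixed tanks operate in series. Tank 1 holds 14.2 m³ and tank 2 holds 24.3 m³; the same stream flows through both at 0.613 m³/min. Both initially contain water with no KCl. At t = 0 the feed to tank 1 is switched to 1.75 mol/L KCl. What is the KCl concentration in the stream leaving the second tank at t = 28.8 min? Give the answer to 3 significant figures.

0.424 mol/L

Each tank obeys Vᵢ dCᵢ/dt = Q(Cᵢ₋₁ − Cᵢ), so τᵢ = Vᵢ/Q.
τ₁ = 14.2/0.613 = 23.165 min; τ₂ = 24.3/0.613 = 39.641 min.
Tank 1: C₁ = C_in(1 − e^(−t/τ₁)). Tank 2 (τ₁ ≠ τ₂): C₂ = C_in[1 − (τ₁ e^(−t/τ₁) − τ₂ e^(−t/τ₂))/(τ₁ − τ₂)].
At t = 28.8: e^(−t/τ₁) = 0.28844, e^(−t/τ₂) = 0.48359.
C₂ = 1.75·[1 − (23.165·0.28844 − 39.641·0.48359)/(-16.476)] = 1.75·0.24204 = 0.42357 mol/L.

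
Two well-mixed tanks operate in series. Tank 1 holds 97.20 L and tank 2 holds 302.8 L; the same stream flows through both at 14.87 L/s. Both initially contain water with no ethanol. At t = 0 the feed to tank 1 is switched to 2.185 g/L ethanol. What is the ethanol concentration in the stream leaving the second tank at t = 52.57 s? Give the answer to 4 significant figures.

1.942 g/L

Time constants: τᵢ = Vᵢ/Q for each well-mixed tank.
τ₁ = 97.20/14.87 = 6.53665 s; τ₂ = 302.8/14.87 = 20.3631 s.
Solving the cascade with C₁(0)=C₂(0)=0 gives C₂(t) = C_in[1 − (τ₁ e^(−t/τ₁) − τ₂ e^(−t/τ₂))/(τ₁ − τ₂)].
At t = 52.57: e^(−t/τ₁) = 0.000321554, e^(−t/τ₂) = 0.0756510.
C₂ = 2.185·[1 − (6.53665·0.000321554 − 20.3631·0.0756510)/(-13.8265)] = 2.185·0.888736 = 1.94189 g/L.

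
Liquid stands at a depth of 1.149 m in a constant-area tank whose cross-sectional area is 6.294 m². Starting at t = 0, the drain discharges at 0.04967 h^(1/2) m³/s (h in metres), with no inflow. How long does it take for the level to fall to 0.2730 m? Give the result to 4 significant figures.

139.2 s

Accumulation of liquid (constant cross-section A): A dh/dt = −0.04967 √h.
∫ h^(−1/2) dh = −(0.04967/A) ∫ dt, giving 2√h = 2√h₀ − (0.04967/A) t.
t = 2A(√h₀ − √h)/0.04967 = 2·6.294·(√1.149 − √0.2730)/0.04967
  = 12.5880 × (1.07191 − 0.522494) / 0.04967 = 139.241 s.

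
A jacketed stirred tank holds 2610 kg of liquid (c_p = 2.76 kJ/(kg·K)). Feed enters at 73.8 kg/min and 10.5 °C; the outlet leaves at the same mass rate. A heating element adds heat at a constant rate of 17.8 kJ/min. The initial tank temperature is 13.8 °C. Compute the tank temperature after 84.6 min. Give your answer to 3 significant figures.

M c_p dT/dt = ṁ c_p (T_in − T) + Q̇.
τ = M/ṁ = 35.366 min; T_ss = T_in + Q̇/(ṁ c_p) = 10.5 + 17.8/(73.8·2.76) = 10.587 °C.
T approaches T_ss exponentially: T(t) = T_ss + (T₀ − T_ss) e^(−t/τ).
T(84.6) = 10.587 + (3.2126)·e^(−84.6/35.366) = 10.587 + (3.2126)·0.091434 = 10.881 °C.

10.9 °C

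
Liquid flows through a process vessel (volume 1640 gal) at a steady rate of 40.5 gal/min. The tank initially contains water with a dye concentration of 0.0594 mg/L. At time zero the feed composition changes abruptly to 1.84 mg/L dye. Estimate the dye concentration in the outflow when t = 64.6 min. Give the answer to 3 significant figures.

1.48 mg/L

Unsteady species balance (constant V, well mixed): V dC/dt = Q(C_in − C).
Rewrite as dC/dt + C/τ = C_in/τ, τ = V/Q = 40.494 min.
Integrating: C(t) = C_in + (C₀ − C_in) e^(−t/τ).
C(64.6) = 1.84 + (0.0594 − 1.84)·e^(−64.6/40.494) = 1.84 + (-1.7806)·0.20285 = 1.4788 mg/L.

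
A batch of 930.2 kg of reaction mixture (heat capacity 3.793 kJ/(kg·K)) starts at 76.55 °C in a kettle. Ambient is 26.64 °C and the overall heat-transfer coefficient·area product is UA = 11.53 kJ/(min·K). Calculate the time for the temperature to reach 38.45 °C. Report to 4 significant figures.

441.0 min

First-law balance (no shaft work): M c_p dT/dt = −UA(T − T_amb).
τ = M c_p/UA = 306.006 min; T_ss = T_amb = 26.6400 °C.
T(t) = T_ss + (T₀ − T_ss)e^(−t/τ); set T = 38.45:
t = −τ ln[(T − T_ss)/(T₀ − T_ss)] = −306.006 · ln(0.236626) = 441.039 min.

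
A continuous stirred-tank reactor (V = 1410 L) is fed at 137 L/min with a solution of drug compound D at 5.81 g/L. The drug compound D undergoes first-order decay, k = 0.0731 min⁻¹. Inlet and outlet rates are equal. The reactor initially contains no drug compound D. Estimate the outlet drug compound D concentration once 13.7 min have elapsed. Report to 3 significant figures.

2.99 g/L

Accumulation = in − out − consumed: V dC/dt = Q C_in − Q C − k V C.
This is linear with rate a = Q/V + k = 0.17026 min⁻¹.
C_ss = Q C_in/(Q + kV) = 3.3156 g/L; C(t) = C_ss + (C₀ − C_ss) e^(−a t).
C(13.7) = 3.3156 + (-3.3156)·e^(−0.17026·13.7) = 3.3156 + (-3.3156)·0.097043 = 2.9938 g/L.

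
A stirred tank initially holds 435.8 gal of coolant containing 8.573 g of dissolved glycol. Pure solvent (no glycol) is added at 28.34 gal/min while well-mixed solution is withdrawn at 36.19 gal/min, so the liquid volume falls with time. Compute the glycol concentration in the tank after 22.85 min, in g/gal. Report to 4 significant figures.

0.002900 g/gal

Total volume: dV/dt = Q_in − Q_out = -7.85000 gal/min, so V(t) = 435.8 − 7.85000 t and V(22.85) = 256.428 gal.
Species balance (pure solvent in): dm/dt = −Q_out · m/V(t).
dm/m = −Q_out dt/(V₀ − 7.85000 t); integrating gives ln(m/m₀) = −(Q_out/(Q_in−Q_out)) ln(V/V₀).
m = m₀ (V₀/V)^(Q_out/(Q_in−Q_out)) = 8.573 × (435.8/256.428)^(-4.61019) = 0.743535 g.
C = m/V = 0.743535/256.428 = 0.00289959 g/gal.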